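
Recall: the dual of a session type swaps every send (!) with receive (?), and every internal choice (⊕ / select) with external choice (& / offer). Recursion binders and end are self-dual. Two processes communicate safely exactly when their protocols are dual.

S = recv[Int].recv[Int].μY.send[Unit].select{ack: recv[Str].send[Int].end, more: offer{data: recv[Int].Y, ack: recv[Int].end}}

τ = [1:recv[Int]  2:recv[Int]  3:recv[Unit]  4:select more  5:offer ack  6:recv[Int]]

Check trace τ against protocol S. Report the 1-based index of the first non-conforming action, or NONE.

[1] recv[Int]  ✓  state: recv[Int].μY.…
[2] recv[Int]  ✓  state: μY.…
[3] got recv[Unit], protocol expects send[Unit]  ✗

3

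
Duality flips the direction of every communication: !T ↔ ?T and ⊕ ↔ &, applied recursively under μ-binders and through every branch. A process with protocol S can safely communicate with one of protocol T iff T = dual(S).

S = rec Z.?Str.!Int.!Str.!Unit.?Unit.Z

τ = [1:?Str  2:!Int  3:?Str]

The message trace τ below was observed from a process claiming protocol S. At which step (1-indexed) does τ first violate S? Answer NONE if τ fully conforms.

[1] ?Str  match  residual = !Int.!Str.!Unit.?Unit.rec Z.…
[2] !Int  match  residual = !Str.!Unit.?Unit.rec Z.…
[3] got ?Str, protocol expects !Str  ✗

3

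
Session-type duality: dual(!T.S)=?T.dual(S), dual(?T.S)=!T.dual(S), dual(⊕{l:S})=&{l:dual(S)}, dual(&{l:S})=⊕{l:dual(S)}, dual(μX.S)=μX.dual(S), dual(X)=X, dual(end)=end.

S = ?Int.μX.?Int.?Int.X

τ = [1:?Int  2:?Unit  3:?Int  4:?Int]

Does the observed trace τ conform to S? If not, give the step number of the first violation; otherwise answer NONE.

[1] ?Int  ✓  cont: μX.…
[2] got ?Unit, protocol expects ?Int  ✗

2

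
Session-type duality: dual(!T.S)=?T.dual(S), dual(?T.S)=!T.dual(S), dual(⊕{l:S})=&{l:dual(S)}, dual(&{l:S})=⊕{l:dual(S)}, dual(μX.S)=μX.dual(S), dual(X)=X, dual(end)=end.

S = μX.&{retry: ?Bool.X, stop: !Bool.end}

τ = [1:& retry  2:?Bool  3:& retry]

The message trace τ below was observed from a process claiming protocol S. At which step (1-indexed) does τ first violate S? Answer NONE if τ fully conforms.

NONE

step 1: & retry  ✓  cont: ?Bool.μX.…
step 2: ?Bool  ✓  cont: μX.…
step 3: & retry  ✓  cont: ?Bool.μX.…
all 3 steps conform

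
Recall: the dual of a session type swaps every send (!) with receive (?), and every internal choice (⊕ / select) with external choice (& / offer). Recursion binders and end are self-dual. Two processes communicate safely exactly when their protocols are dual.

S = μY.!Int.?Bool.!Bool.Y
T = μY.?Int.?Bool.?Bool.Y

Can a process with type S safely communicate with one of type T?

NO

μY ‖ μY  ok (μ self-dual)
  !Int ‖ ?Int  ok
    ?Bool ‖ ?Bool  ✗ same direction on both sides — not dual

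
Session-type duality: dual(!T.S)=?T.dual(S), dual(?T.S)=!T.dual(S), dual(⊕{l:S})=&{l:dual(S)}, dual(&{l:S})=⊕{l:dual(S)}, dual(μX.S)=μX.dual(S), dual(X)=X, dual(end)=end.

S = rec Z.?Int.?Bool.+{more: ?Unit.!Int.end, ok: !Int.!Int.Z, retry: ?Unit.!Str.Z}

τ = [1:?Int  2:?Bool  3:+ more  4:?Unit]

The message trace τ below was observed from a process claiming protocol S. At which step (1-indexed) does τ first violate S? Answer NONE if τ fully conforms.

NONE

step 1: ?Int  match  cont: ?Bool.+{more: ?Unit.!Int.end, ok: !Int.!Int.rec Z.…, retry: ?Unit.!Str.rec Z.…}
step 2: ?Bool  match  cont: +{more: ?Unit.!Int.end, ok: !Int.!Int.rec Z.…, retry: ?Unit.!Str.rec Z.…}
step 3: + more  match  cont: ?Unit.!Int.end
step 4: ?Unit  match  cont: !Int.end
trace exhausted — no violation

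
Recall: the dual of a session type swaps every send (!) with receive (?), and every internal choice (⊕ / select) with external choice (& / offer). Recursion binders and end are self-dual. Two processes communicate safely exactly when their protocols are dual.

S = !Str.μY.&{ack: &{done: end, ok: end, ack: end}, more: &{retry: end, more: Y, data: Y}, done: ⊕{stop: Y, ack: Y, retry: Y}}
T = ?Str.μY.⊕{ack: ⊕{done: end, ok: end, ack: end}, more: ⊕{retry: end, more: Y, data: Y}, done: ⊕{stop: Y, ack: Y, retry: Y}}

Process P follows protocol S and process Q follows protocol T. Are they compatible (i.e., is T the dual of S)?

!Str ‖ ?Str  match
  μY ‖ μY  match (μ self-dual)
    &{ack,more,done} ‖ ⊕{ack,more,done}  match same labels
      case ack:
        &{done,ok,ack} ‖ ⊕{done,ok,ack}  match same labels
          case done:
            end ‖ end  match
          case ok:
            end ‖ end  match
          case ack:
            end ‖ end  match
      case more:
        &{retry,more,data} ‖ ⊕{retry,more,data}  match same labels
          case retry:
            end ‖ end  match
          case more:
            Y ‖ Y  match
          case data:
            Y ‖ Y  match
      case done:
        ⊕{stop,ack,retry} ‖ ⊕{stop,ack,retry}  ✗ choice polarity not flipped — not dual

NO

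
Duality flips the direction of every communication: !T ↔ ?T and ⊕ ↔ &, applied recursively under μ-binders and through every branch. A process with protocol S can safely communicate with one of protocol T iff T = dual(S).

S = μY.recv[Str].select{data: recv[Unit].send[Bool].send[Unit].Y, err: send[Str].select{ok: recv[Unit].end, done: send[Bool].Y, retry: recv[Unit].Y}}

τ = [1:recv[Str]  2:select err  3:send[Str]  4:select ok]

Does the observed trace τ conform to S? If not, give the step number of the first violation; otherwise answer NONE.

NONE

step 1: recv[Str]  ✓  now at select{data: recv[Unit].send[Bool].send[Unit].μY.…, err: send[Str].select{ok: recv[Unit].end, done: send[Bool].μY.…, retry: recv[Unit].μY.…}}
step 2: select err  ✓  now at send[Str].select{ok: recv[Unit].end, done: send[Bool].μY.…, retry: recv[Unit].μY.…}
step 3: send[Str]  ✓  now at select{ok: recv[Unit].end, done: send[Bool].μY.…, retry: recv[Unit].μY.…}
step 4: select ok  ✓  now at recv[Unit].end
τ conforms to S (length 4)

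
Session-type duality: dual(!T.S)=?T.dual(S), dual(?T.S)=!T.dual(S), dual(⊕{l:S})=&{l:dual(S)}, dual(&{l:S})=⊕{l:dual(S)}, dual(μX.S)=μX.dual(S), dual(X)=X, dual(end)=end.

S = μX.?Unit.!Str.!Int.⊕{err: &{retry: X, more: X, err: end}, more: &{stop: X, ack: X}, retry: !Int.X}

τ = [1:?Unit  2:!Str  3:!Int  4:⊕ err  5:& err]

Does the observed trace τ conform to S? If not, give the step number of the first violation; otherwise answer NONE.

@1 ?Unit  ok  now at !Str.!Int.⊕{err: &{retry: μX.…, more: μX.…, err: end}, more: &{stop: μX.…, ack: μX.…}, retry: !Int.μX.…}
@2 !Str  ok  now at !Int.⊕{err: &{retry: μX.…, more: μX.…, err: end}, more: &{stop: μX.…, ack: μX.…}, retry: !Int.μX.…}
@3 !Int  ok  now at ⊕{err: &{retry: μX.…, more: μX.…, err: end}, more: &{stop: μX.…, ack: μX.…}, retry: !Int.μX.…}
@4 ⊕ err  ok  now at &{retry: μX.…, more: μX.…, err: end}
@5 & err  ok  now at end
all 5 steps conform

NONE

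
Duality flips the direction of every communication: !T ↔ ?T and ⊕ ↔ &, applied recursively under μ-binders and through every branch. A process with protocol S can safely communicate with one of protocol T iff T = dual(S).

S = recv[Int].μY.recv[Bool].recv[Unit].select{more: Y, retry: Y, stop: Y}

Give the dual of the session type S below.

recv[Int] = send[Int]
  μY = μY  (μ self-dual)
    recv[Bool] = send[Bool]
      recv[Unit] = send[Unit]
        select{more,retry,stop} = offer{more,retry,stop}  (⊕→&)
          • more:
            Y self-dual
          • retry:
            Y self-dual
          • stop:
            Y self-dual

send[Int].μY.send[Bool].send[Unit].offer{more: Y, retry: Y, stop: Y}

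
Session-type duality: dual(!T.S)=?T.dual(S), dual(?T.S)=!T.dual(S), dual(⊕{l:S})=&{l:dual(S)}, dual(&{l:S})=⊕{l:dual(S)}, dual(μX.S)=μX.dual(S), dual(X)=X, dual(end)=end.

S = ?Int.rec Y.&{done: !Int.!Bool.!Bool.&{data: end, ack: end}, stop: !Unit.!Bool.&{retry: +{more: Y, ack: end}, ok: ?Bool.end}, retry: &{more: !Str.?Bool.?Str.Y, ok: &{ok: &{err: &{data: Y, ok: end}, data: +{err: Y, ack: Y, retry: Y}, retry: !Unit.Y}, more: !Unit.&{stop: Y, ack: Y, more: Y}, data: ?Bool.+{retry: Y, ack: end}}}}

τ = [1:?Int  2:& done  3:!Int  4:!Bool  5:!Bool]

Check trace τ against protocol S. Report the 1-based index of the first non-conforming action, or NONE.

[1] ?Int  match  cont: rec Y.…
[2] & done  match  cont: !Int.!Bool.!Bool.&{data: end, ack: end}
[3] !Int  match  cont: !Bool.!Bool.&{data: end, ack: end}
[4] !Bool  match  cont: !Bool.&{data: end, ack: end}
[5] !Bool  match  cont: &{data: end, ack: end}
τ conforms to S (length 5)

NONE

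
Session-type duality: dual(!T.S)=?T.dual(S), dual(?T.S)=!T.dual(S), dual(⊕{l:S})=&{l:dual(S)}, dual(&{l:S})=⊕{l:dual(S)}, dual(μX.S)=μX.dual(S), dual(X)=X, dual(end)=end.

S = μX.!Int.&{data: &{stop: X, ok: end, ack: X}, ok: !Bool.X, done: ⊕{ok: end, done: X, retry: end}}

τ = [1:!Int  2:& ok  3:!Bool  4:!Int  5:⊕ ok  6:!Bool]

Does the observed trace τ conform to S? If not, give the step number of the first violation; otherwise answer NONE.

step 1: !Int  match  state: &{data: &{stop: μX.…, ok: end, ack: μX.…}, ok: !Bool.μX.…, done: ⊕{ok: end, done: μX.…, retry: end}}
step 2: & ok  match  state: !Bool.μX.…
step 3: !Bool  match  state: μX.…
step 4: !Int  match  state: &{data: &{stop: μX.…, ok: end, ack: μX.…}, ok: !Bool.μX.…, done: ⊕{ok: end, done: μX.…, retry: end}}
step 5: got ⊕ ok, protocol expects & data or & ok or & done  ✗

5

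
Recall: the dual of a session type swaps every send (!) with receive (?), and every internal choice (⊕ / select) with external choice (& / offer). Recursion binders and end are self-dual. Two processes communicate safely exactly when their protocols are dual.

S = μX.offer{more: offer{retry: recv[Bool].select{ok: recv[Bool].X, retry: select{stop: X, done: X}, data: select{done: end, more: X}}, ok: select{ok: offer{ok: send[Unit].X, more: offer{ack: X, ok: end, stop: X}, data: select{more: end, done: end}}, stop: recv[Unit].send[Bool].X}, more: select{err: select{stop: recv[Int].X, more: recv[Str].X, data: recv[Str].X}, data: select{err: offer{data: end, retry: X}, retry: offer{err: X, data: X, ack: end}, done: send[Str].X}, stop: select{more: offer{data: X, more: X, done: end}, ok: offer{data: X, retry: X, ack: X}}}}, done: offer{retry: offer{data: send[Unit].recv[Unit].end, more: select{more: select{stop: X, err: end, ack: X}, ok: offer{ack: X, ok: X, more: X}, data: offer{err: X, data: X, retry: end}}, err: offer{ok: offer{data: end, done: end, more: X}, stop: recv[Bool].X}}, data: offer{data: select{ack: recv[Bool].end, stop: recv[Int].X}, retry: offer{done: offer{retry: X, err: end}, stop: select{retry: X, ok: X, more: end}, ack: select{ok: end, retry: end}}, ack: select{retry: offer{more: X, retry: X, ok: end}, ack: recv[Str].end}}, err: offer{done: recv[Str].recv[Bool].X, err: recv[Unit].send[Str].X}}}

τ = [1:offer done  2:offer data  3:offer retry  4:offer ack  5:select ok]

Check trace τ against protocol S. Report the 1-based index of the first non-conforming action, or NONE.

NONE

[1] offer done  match  residual = offer{retry: offer{data: send[Unit].recv[Unit].end, more: select{more: select{stop: μX.…, err: end, ack: μX.…}, ok: offer{ack: μX.…, ok: μX.…, more: μX.…}, data: offer{err: μX.…, data: μX.…, retry: end}}, err: offer{ok: offer{data: end, done: end, more: μX.…}, stop: recv[Bool].μX.…}}, data: offer{data: select{ack: recv[Bool].end, stop: recv[Int].μX.…}, retry: offer{done: offer{retry: μX.…, err: end}, stop: select{retry: μX.…, ok: μX.…, more: end}, ack: select{ok: end, retry: end}}, ack: select{retry: offer{more: μX.…, retry: μX.…, ok: end}, ack: recv[Str].end}}, err: offer{done: recv[Str].recv[Bool].μX.…, err: recv[Unit].send[Str].μX.…}}
[2] offer data  match  residual = offer{data: select{ack: recv[Bool].end, stop: recv[Int].μX.…}, retry: offer{done: offer{retry: μX.…, err: end}, stop: select{retry: μX.…, ok: μX.…, more: end}, ack: select{ok: end, retry: end}}, ack: select{retry: offer{more: μX.…, retry: μX.…, ok: end}, ack: recv[Str].end}}
[3] offer retry  match  residual = offer{done: offer{retry: μX.…, err: end}, stop: select{retry: μX.…, ok: μX.…, more: end}, ack: select{ok: end, retry: end}}
[4] offer ack  match  residual = select{ok: end, retry: end}
[5] select ok  match  residual = end
trace exhausted — no violation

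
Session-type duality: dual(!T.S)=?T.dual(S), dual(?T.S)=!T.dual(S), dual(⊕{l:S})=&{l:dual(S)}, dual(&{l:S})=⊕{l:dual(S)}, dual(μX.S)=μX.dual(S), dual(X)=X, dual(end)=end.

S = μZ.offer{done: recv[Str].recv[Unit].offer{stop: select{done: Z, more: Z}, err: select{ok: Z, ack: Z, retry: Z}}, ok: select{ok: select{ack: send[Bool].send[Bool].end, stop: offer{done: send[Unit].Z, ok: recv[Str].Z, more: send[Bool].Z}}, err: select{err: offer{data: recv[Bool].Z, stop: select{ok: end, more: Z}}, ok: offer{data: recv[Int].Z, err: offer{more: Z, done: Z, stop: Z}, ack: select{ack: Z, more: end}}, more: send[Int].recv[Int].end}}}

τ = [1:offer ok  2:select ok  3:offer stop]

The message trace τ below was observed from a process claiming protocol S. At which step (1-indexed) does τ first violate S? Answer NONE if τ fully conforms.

3

@1 offer ok  match  cont: select{ok: select{ack: send[Bool].send[Bool].end, stop: offer{done: send[Unit].μZ.…, ok: recv[Str].μZ.…, more: send[Bool].μZ.…}}, err: select{err: offer{data: recv[Bool].μZ.…, stop: select{ok: end, more: μZ.…}}, ok: offer{data: recv[Int].μZ.…, err: offer{more: μZ.…, done: μZ.…, stop: μZ.…}, ack: select{ack: μZ.…, more: end}}, more: send[Int].recv[Int].end}}
@2 select ok  match  cont: select{ack: send[Bool].send[Bool].end, stop: offer{done: send[Unit].μZ.…, ok: recv[Str].μZ.…, more: send[Bool].μZ.…}}
@3 got offer stop, protocol expects select ack or select stop  ✗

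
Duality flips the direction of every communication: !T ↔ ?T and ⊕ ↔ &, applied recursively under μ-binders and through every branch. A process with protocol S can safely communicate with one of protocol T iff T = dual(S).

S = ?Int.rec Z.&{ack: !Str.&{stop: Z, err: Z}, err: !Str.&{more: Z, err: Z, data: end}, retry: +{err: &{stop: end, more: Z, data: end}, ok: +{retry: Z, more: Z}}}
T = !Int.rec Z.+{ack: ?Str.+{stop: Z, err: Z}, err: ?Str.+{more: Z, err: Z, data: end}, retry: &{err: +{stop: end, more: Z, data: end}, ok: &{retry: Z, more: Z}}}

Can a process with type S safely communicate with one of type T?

?Int vs !Int  ok
  rec Z vs rec Z  ok (binder kept)
    &{ack,err,retry} vs +{ack,err,retry}  ok labels match
      • ack:
        !Str vs ?Str  ok
          &{stop,err} vs +{stop,err}  ok labels match
            • stop:
              Z vs Z  ok
            • err:
              Z vs Z  ok
      • err:
        !Str vs ?Str  ok
          &{more,err,data} vs +{more,err,data}  ok labels match
            • more:
              Z vs Z  ok
            • err:
              Z vs Z  ok
            • data:
              end vs end  ok
      • retry:
        +{err,ok} vs &{err,ok}  ok labels match
          • err:
            &{stop,more,data} vs +{stop,more,data}  ok labels match
              • stop:
                end vs end  ok
              • more:
                Z vs Z  ok
              • data:
                end vs end  ok
          • ok:
            +{retry,more} vs &{retry,more}  ok labels match
              • retry:
                Z vs Z  ok
              • more:
                Z vs Z  ok

YES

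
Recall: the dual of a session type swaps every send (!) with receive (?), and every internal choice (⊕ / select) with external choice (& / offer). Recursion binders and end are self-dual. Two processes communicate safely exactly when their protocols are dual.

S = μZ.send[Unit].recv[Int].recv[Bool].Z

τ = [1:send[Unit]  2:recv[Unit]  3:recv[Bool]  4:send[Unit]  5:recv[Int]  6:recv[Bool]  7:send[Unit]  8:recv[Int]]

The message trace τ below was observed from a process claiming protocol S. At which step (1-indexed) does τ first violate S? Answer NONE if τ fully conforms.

2

@1 send[Unit]  ok  state: recv[Int].recv[Bool].μZ.…
@2 got recv[Unit], protocol expects recv[Int]  ✗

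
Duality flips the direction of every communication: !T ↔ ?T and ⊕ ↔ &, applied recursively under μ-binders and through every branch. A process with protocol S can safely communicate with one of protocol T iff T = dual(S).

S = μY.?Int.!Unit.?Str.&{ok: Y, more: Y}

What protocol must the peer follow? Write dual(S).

μY.!Int.?Unit.!Str.⊕{ok: Y, more: Y}

μY = μY  (μ self-dual)
  ?Int = !Int
    !Unit = ?Unit
      ?Str = !Str
        &{ok,more} = ⊕{ok,more}  (external→internal)
          [ok]
            Y ↦ Y
          [more]
            Y ↦ Y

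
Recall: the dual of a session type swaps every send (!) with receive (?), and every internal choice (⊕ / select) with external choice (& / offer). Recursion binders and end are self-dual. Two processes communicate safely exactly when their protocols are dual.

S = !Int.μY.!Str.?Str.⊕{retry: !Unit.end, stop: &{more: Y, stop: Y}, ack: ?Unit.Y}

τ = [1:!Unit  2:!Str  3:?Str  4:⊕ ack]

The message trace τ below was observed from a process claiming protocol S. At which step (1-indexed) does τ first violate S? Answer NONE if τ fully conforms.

1

@1 got !Unit, protocol expects !Int  ✗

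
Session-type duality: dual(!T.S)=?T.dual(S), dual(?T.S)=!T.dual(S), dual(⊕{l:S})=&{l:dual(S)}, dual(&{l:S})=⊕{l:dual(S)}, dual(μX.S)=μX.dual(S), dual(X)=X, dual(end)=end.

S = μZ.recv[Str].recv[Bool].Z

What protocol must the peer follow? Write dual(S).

μZ = μZ  (μ self-dual)
  recv[Str] = send[Str]
    recv[Bool] = send[Bool]
      Z self-dual

μZ.send[Str].send[Bool].Z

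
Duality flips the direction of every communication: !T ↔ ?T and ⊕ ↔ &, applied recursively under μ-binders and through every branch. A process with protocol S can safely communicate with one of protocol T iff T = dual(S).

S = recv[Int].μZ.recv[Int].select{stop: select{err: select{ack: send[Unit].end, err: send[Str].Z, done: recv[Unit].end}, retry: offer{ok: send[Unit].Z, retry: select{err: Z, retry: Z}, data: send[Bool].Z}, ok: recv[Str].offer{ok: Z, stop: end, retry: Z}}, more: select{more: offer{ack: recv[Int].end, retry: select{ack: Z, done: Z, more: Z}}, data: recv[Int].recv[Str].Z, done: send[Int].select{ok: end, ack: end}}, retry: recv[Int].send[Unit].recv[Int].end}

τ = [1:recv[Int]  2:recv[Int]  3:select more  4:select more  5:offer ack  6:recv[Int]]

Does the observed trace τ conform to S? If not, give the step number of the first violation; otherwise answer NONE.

[1] recv[Int]  ok  cont: μZ.…
[2] recv[Int]  ok  cont: select{stop: select{err: select{ack: send[Unit].end, err: send[Str].μZ.…, done: recv[Unit].end}, retry: offer{ok: send[Unit].μZ.…, retry: select{err: μZ.…, retry: μZ.…}, data: send[Bool].μZ.…}, ok: recv[Str].offer{ok: μZ.…, stop: end, retry: μZ.…}}, more: select{more: offer{ack: recv[Int].end, retry: select{ack: μZ.…, done: μZ.…, more: μZ.…}}, data: recv[Int].recv[Str].μZ.…, done: send[Int].select{ok: end, ack: end}}, retry: recv[Int].send[Unit].recv[Int].end}
[3] select more  ok  cont: select{more: offer{ack: recv[Int].end, retry: select{ack: μZ.…, done: μZ.…, more: μZ.…}}, data: recv[Int].recv[Str].μZ.…, done: send[Int].select{ok: end, ack: end}}
[4] select more  ok  cont: offer{ack: recv[Int].end, retry: select{ack: μZ.…, done: μZ.…, more: μZ.…}}
[5] offer ack  ok  cont: recv[Int].end
[6] recv[Int]  ok  cont: end
trace exhausted — no violation

NONE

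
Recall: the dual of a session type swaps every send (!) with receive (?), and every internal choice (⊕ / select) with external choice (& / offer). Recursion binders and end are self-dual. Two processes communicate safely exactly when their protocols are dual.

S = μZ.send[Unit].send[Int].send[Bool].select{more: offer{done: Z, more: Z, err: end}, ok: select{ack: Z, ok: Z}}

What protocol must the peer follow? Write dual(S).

μZ.recv[Unit].recv[Int].recv[Bool].offer{more: select{done: Z, more: Z, err: end}, ok: offer{ack: Z, ok: Z}}

μZ = μZ  (binder kept)
  send[Unit] = recv[Unit]
    send[Int] = recv[Int]
      send[Bool] = recv[Bool]
        select{more,ok} = offer{more,ok}  (internal→external)
          case more:
            offer{done,more,err} = select{done,more,err}  (&→⊕)
              case done:
                Z self-dual
              case more:
                Z self-dual
              case err:
                end self-dual
          case ok:
            select{ack,ok} = offer{ack,ok}  (internal→external)
              case ack:
                Z self-dual
              case ok:
                Z self-dual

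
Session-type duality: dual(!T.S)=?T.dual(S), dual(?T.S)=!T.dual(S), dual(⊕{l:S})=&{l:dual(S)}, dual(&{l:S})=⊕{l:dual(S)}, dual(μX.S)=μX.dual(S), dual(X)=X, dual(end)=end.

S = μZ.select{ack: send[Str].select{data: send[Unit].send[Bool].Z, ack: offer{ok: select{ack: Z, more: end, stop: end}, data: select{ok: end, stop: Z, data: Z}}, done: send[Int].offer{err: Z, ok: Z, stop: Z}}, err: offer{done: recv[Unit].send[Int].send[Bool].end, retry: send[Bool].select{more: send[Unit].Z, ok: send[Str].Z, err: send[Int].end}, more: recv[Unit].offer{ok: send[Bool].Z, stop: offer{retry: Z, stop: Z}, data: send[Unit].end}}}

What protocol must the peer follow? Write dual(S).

μZ.offer{ack: recv[Str].offer{data: recv[Unit].recv[Bool].Z, ack: select{ok: offer{ack: Z, more: end, stop: end}, data: offer{ok: end, stop: Z, data: Z}}, done: recv[Int].select{err: Z, ok: Z, stop: Z}}, err: select{done: send[Unit].recv[Int].recv[Bool].end, retry: recv[Bool].offer{more: recv[Unit].Z, ok: recv[Str].Z, err: recv[Int].end}, more: send[Unit].select{ok: recv[Bool].Z, stop: select{retry: Z, stop: Z}, data: recv[Unit].end}}}

μZ → μZ  (rec unchanged)
  select{ack,err} → offer{ack,err}  (⊕→&)
    [ack]
      send[Str] → recv[Str]
        select{data,ack,done} → offer{data,ack,done}  (⊕→&)
          [data]
            send[Unit] → recv[Unit]
              send[Bool] → recv[Bool]
                dual(Z) = Z
          [ack]
            offer{ok,data} → select{ok,data}  (&→⊕)
              [ok]
                select{ack,more,stop} → offer{ack,more,stop}  (⊕→&)
                  [ack]
                    dual(Z) = Z
                  [more]
                    dual(end) = end
                  [stop]
                    dual(end) = end
              [data]
                select{ok,stop,data} → offer{ok,stop,data}  (⊕→&)
                  [ok]
                    dual(end) = end
                  [stop]
                    dual(Z) = Z
                  [data]
                    dual(Z) = Z
          [done]
            send[Int] → recv[Int]
              offer{err,ok,stop} → select{err,ok,stop}  (&→⊕)
                [err]
                  dual(Z) = Z
                [ok]
                  dual(Z) = Z
                [stop]
                  dual(Z) = Z
    [err]
      offer{done,retry,more} → select{done,retry,more}  (&→⊕)
        [done]
          recv[Unit] → send[Unit]
            send[Int] → recv[Int]
              send[Bool] → recv[Bool]
                dual(end) = end
        [retry]
          send[Bool] → recv[Bool]
            select{more,ok,err} → offer{more,ok,err}  (⊕→&)
              [more]
                send[Unit] → recv[Unit]
                  dual(Z) = Z
              [ok]
                send[Str] → recv[Str]
                  dual(Z) = Z
              [err]
                send[Int] → recv[Int]
                  dual(end) = end
        [more]
          recv[Unit] → send[Unit]
            offer{ok,stop,data} → select{ok,stop,data}  (&→⊕)
              [ok]
                send[Bool] → recv[Bool]
                  dual(Z) = Z
              [stop]
                offer{retry,stop} → select{retry,stop}  (&→⊕)
                  [retry]
                    dual(Z) = Z
                  [stop]
                    dual(Z) = Z
              [data]
                send[Unit] → recv[Unit]
                  dual(end) = end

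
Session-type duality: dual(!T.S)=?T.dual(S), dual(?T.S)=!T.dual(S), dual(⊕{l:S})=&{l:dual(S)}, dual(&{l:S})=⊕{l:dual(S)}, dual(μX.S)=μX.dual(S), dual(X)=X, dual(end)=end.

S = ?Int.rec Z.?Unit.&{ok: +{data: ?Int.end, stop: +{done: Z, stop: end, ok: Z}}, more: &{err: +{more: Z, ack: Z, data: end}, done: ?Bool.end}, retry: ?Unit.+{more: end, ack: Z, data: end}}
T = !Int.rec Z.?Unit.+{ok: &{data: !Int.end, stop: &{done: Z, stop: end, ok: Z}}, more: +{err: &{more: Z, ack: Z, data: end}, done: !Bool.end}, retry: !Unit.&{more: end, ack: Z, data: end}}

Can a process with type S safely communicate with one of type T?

?Int | !Int  ok
  rec Z | rec Z  ok (rec unchanged)
    ?Unit | ?Unit  ✗ same direction on both sides — not dual

NO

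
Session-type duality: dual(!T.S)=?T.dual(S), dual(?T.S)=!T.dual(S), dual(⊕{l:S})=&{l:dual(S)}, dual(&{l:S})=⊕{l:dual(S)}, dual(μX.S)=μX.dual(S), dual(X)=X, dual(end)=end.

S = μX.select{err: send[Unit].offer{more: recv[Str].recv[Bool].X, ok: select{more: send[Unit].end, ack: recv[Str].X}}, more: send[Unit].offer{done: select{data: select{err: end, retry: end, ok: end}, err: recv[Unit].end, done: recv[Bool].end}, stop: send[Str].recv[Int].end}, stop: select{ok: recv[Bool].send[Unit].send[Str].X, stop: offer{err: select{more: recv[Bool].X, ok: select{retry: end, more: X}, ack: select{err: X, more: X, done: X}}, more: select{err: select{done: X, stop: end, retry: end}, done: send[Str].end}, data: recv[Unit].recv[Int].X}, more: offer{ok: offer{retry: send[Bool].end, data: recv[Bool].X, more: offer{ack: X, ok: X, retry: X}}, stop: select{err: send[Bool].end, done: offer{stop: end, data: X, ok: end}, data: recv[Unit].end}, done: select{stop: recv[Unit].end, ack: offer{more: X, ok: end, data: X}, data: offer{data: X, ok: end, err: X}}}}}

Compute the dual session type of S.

μX → μX  (μ self-dual)
  select{err,more,stop} → offer{err,more,stop}  (⊕→&)
    case err:
      send[Unit] → recv[Unit]
        offer{more,ok} → select{more,ok}  (external→internal)
          case more:
            recv[Str] → send[Str]
              recv[Bool] → send[Bool]
                dual(X) = X
          case ok:
            select{more,ack} → offer{more,ack}  (⊕→&)
              case more:
                send[Unit] → recv[Unit]
                  dual(end) = end
              case ack:
                recv[Str] → send[Str]
                  dual(X) = X
    case more:
      send[Unit] → recv[Unit]
        offer{done,stop} → select{done,stop}  (external→internal)
          case done:
            select{data,err,done} → offer{data,err,done}  (⊕→&)
              case data:
                select{err,retry,ok} → offer{err,retry,ok}  (⊕→&)
                  case err:
                    dual(end) = end
                  case retry:
                    dual(end) = end
                  case ok:
                    dual(end) = end
              case err:
                recv[Unit] → send[Unit]
                  dual(end) = end
              case done:
                recv[Bool] → send[Bool]
                  dual(end) = end
          case stop:
            send[Str] → recv[Str]
              recv[Int] → send[Int]
                dual(end) = end
    case stop:
      select{ok,stop,more} → offer{ok,stop,more}  (⊕→&)
        case ok:
          recv[Bool] → send[Bool]
            send[Unit] → recv[Unit]
              send[Str] → recv[Str]
                dual(X) = X
        case stop:
          offer{err,more,data} → select{err,more,data}  (external→internal)
            case err:
              select{more,ok,ack} → offer{more,ok,ack}  (⊕→&)
                case more:
                  recv[Bool] → send[Bool]
                    dual(X) = X
                case ok:
                  select{retry,more} → offer{retry,more}  (⊕→&)
                    case retry:
                      dual(end) = end
                    case more:
                      dual(X) = X
                case ack:
                  select{err,more,done} → offer{err,more,done}  (⊕→&)
                    case err:
                      dual(X) = X
                    case more:
                      dual(X) = X
                    case done:
                      dual(X) = X
            case more:
              select{err,done} → offer{err,done}  (⊕→&)
                case err:
                  select{done,stop,retry} → offer{done,stop,retry}  (⊕→&)
                    case done:
                      dual(X) = X
                    case stop:
                      dual(end) = end
                    case retry:
                      dual(end) = end
                case done:
                  send[Str] → recv[Str]
                    dual(end) = end
            case data:
              recv[Unit] → send[Unit]
                recv[Int] → send[Int]
                  dual(X) = X
        case more:
          offer{ok,stop,done} → select{ok,stop,done}  (external→internal)
            case ok:
              offer{retry,data,more} → select{retry,data,more}  (external→internal)
                case retry:
                  send[Bool] → recv[Bool]
                    dual(end) = end
                case data:
                  recv[Bool] → send[Bool]
                    dual(X) = X
                case more:
                  offer{ack,ok,retry} → select{ack,ok,retry}  (external→internal)
                    case ack:
                      dual(X) = X
                    case ok:
                      dual(X) = X
                    case retry:
                      dual(X) = X
            case stop:
              select{err,done,data} → offer{err,done,data}  (⊕→&)
                case err:
                  send[Bool] → recv[Bool]
                    dual(end) = end
                case done:
                  offer{stop,data,ok} → select{stop,data,ok}  (external→internal)
                    case stop:
                      dual(end) = end
                    case data:
                      dual(X) = X
                    case ok:
                      dual(end) = end
                case data:
                  recv[Unit] → send[Unit]
                    dual(end) = end
            case done:
              select{stop,ack,data} → offer{stop,ack,data}  (⊕→&)
                case stop:
                  recv[Unit] → send[Unit]
                    dual(end) = end
                case ack:
                  offer{more,ok,data} → select{more,ok,data}  (external→internal)
                    case more:
                      dual(X) = X
                    case ok:
                      dual(end) = end
                    case data:
                      dual(X) = X
                case data:
                  offer{data,ok,err} → select{data,ok,err}  (external→internal)
                    case data:
                      dual(X) = X
                    case ok:
                      dual(end) = end
                    case err:
                      dual(X) = X

μX.offer{err: recv[Unit].select{more: send[Str].send[Bool].X, ok: offer{more: recv[Unit].end, ack: send[Str].X}}, more: recv[Unit].select{done: offer{data: offer{err: end, retry: end, ok: end}, err: send[Unit].end, done: send[Bool].end}, stop: recv[Str].send[Int].end}, stop: offer{ok: send[Bool].recv[Unit].recv[Str].X, stop: select{err: offer{more: send[Bool].X, ok: offer{retry: end, more: X}, ack: offer{err: X, more: X, done: X}}, more: offer{err: offer{done: X, stop: end, retry: end}, done: recv[Str].end}, data: send[Unit].send[Int].X}, more: select{ok: select{retry: recv[Bool].end, data: send[Bool].X, more: select{ack: X, ok: X, retry: X}}, stop: offer{err: recv[Bool].end, done: select{stop: end, data: X, ok: end}, data: send[Unit].end}, done: offer{stop: send[Unit].end, ack: select{more: X, ok: end, data: X}, data: select{data: X, ok: end, err: X}}}}}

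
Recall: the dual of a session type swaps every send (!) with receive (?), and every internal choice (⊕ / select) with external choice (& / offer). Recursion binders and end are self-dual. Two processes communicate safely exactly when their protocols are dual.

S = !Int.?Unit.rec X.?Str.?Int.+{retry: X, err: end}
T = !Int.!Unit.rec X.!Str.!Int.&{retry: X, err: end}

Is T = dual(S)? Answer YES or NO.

NO

!Int ‖ !Int  ✗ same direction on both sides — not dual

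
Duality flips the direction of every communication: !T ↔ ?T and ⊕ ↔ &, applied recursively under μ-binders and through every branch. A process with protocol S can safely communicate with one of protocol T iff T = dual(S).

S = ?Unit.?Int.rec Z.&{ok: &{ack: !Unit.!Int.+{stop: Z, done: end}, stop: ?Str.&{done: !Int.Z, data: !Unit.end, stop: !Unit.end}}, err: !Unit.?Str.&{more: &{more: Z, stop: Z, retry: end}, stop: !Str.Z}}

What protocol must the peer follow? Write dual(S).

!Unit.!Int.rec Z.+{ok: +{ack: ?Unit.?Int.&{stop: Z, done: end}, stop: !Str.+{done: ?Int.Z, data: ?Unit.end, stop: ?Unit.end}}, err: ?Unit.!Str.+{more: +{more: Z, stop: Z, retry: end}, stop: ?Str.Z}}

?Unit = !Unit
  ?Int = !Int
    rec Z = rec Z  (binder kept)
      &{ok,err} = +{ok,err}  (external→internal)
        case ok:
          &{ack,stop} = +{ack,stop}  (external→internal)
            case ack:
              !Unit = ?Unit
                !Int = ?Int
                  +{stop,done} = &{stop,done}  (select→offer)
                    case stop:
                      dual(Z) = Z
                    case done:
                      dual(end) = end
            case stop:
              ?Str = !Str
                &{done,data,stop} = +{done,data,stop}  (external→internal)
                  case done:
                    !Int = ?Int
                      dual(Z) = Z
                  case data:
                    !Unit = ?Unit
                      dual(end) = end
                  case stop:
                    !Unit = ?Unit
                      dual(end) = end
        case err:
          !Unit = ?Unit
            ?Str = !Str
              &{more,stop} = +{more,stop}  (external→internal)
                case more:
                  &{more,stop,retry} = +{more,stop,retry}  (external→internal)
                    case more:
                      dual(Z) = Z
                    case stop:
                      dual(Z) = Z
                    case retry:
                      dual(end) = end
                case stop:
                  !Str = ?Str
                    dual(Z) = Z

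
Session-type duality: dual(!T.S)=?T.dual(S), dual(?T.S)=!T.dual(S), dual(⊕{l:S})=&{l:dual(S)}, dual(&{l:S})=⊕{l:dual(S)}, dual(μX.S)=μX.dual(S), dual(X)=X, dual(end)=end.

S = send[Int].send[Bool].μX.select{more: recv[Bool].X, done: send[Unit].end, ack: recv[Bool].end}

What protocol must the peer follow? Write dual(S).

recv[Int].recv[Bool].μX.offer{more: send[Bool].X, done: recv[Unit].end, ack: send[Bool].end}

send[Int] = recv[Int]
  send[Bool] = recv[Bool]
    μX = μX  (μ self-dual)
      select{more,done,ack} = offer{more,done,ack}  (⊕→&)
        case more:
          recv[Bool] = send[Bool]
            X self-dual
        case done:
          send[Unit] = recv[Unit]
            end self-dual
        case ack:
          recv[Bool] = send[Bool]
            end self-dual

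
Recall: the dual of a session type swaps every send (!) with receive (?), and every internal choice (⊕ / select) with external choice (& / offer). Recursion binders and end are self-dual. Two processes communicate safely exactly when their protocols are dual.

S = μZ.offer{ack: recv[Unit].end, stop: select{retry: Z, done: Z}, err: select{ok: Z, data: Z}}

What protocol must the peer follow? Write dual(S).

μZ.select{ack: send[Unit].end, stop: offer{retry: Z, done: Z}, err: offer{ok: Z, data: Z}}

μZ → μZ  (binder kept)
  offer{ack,stop,err} → select{ack,stop,err}  (offer→select)
    • ack:
      recv[Unit] → send[Unit]
        end ↦ end
    • stop:
      select{retry,done} → offer{retry,done}  (select→offer)
        • retry:
          Z ↦ Z
        • done:
          Z ↦ Z
    • err:
      select{ok,data} → offer{ok,data}  (select→offer)
        • ok:
          Z ↦ Z
        • data:
          Z ↦ Z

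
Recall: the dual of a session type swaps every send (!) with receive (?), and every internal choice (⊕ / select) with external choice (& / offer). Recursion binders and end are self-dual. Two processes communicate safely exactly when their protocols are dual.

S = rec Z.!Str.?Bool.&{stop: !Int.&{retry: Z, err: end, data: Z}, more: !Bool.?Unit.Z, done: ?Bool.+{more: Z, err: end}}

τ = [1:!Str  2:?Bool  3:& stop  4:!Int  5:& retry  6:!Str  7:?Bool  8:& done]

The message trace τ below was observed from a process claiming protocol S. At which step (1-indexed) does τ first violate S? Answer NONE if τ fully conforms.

NONE

@1 !Str  ✓  residual = ?Bool.&{stop: !Int.&{retry: rec Z.…, err: end, data: rec Z.…}, more: !Bool.?Unit.rec Z.…, done: ?Bool.+{more: rec Z.…, err: end}}
@2 ?Bool  ✓  residual = &{stop: !Int.&{retry: rec Z.…, err: end, data: rec Z.…}, more: !Bool.?Unit.rec Z.…, done: ?Bool.+{more: rec Z.…, err: end}}
@3 & stop  ✓  residual = !Int.&{retry: rec Z.…, err: end, data: rec Z.…}
@4 !Int  ✓  residual = &{retry: rec Z.…, err: end, data: rec Z.…}
@5 & retry  ✓  residual = rec Z.…
@6 !Str  ✓  residual = ?Bool.&{stop: !Int.&{retry: rec Z.…, err: end, data: rec Z.…}, more: !Bool.?Unit.rec Z.…, done: ?Bool.+{more: rec Z.…, err: end}}
@7 ?Bool  ✓  residual = &{stop: !Int.&{retry: rec Z.…, err: end, data: rec Z.…}, more: !Bool.?Unit.rec Z.…, done: ?Bool.+{more: rec Z.…, err: end}}
@8 & done  ✓  residual = ?Bool.+{more: rec Z.…, err: end}
τ conforms to S (length 8)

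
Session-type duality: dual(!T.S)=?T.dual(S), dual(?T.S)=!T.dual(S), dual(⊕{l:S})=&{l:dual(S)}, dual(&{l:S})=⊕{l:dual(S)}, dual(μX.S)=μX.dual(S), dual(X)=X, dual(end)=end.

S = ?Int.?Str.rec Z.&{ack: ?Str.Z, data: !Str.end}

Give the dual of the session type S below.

?Int = !Int
  ?Str = !Str
    rec Z = rec Z  (μ self-dual)
      &{ack,data} = +{ack,data}  (&→⊕)
        • ack:
          ?Str = !Str
            Z ↦ Z
        • data:
          !Str = ?Str
            end ↦ end

!Int.!Str.rec Z.+{ack: !Str.Z, data: ?Str.end}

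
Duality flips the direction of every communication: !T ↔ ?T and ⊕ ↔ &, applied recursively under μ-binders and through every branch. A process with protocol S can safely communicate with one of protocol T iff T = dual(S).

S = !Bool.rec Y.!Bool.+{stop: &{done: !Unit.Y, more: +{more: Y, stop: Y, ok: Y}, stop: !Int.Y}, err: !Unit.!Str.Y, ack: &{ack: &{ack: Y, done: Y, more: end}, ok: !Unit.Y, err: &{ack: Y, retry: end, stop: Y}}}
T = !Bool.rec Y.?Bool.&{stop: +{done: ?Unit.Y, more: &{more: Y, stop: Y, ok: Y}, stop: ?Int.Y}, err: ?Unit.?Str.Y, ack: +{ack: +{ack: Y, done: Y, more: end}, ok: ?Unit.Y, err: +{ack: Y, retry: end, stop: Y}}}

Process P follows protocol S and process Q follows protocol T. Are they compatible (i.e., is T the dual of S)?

NO

!Bool ‖ !Bool  ✗ same direction on both sides — not dual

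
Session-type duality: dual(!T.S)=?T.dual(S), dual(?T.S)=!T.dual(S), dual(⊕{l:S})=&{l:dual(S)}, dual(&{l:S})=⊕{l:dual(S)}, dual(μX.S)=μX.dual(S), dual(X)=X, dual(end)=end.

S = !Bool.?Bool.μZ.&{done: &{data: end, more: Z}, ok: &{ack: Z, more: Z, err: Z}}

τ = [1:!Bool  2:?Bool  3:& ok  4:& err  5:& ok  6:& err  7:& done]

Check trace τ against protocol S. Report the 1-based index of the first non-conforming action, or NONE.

@1 !Bool  match  state: ?Bool.μZ.…
@2 ?Bool  match  state: μZ.…
@3 & ok  match  state: &{ack: μZ.…, more: μZ.…, err: μZ.…}
@4 & err  match  state: μZ.…
@5 & ok  match  state: &{ack: μZ.…, more: μZ.…, err: μZ.…}
@6 & err  match  state: μZ.…
@7 & done  match  state: &{data: end, more: μZ.…}
all 7 steps conform

NONE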